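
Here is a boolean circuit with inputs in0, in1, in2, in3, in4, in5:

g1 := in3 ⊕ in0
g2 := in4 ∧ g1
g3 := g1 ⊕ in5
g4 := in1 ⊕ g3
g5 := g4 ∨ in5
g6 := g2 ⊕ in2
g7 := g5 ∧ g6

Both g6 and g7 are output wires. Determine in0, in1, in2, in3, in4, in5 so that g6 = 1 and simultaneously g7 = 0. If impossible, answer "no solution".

Check with in0=0 in1=1 in2=0 in3=1 in4=1 in5=0:
g1 = in3 ⊕ in0 = 1 ⊕ 0 = 1
g2 = in4 ∧ g1 = 1 ∧ 1 = 1
g3 = g1 ⊕ in5 = 1 ⊕ 0 = 1
g4 = in1 ⊕ g3 = 1 ⊕ 1 = 0
g5 = g4 ∨ in5 = 0 ∨ 0 = 0
g6 = g2 ⊕ in2 = 1 ⊕ 0 = 1
g7 = g5 ∧ g6 = 0 ∧ 1 = 0
So g6 = 1 and g7 = 0.

in0=0 in1=1 in2=0 in3=1 in4=1 in5=0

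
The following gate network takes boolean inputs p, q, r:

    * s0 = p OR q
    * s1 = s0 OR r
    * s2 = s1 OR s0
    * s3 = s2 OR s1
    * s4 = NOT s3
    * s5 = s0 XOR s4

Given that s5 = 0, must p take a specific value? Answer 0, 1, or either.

0

s5 = s0 XOR s4 must be 0, so s0 and s4 are equal.
Every assignment with s5 = 0 has p = 0; there are 1 such assignment(s).
  p=0, q=0, r=1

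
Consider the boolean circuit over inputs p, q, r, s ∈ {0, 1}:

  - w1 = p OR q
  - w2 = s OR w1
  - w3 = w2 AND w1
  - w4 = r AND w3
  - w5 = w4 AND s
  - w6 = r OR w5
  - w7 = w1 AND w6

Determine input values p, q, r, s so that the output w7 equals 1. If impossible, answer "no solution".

Check with p=0, q=1, r=1, s=0:
w1 = p OR q = 0 OR 1 = 1
w2 = s OR w1 = 0 OR 1 = 1
w3 = w2 AND w1 = 1 AND 1 = 1
w4 = r AND w3 = 1 AND 1 = 1
w5 = w4 AND s = 1 AND 0 = 0
w6 = r OR w5 = 1 OR 0 = 1
w7 = w1 AND w6 = 1 AND 1 = 1
So w7 = 1 as required.

p=0, q=1, r=1, s=0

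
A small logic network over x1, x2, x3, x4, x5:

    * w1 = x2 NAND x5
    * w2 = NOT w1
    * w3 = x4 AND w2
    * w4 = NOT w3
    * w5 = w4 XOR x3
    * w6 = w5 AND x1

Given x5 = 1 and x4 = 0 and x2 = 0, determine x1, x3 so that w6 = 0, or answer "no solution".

x1=0 x3=1

w6 = w5 AND x1 must be 0, so at least one of w5, x1 is 0.
Check with x5 = 1 and x4 = 0 and x2 = 0 and x1=0, x3=1:
w1 = x2 NAND x5 = 0 NAND 1 = 1
w2 = NOT w1 = NOT 1 = 0
w3 = x4 AND w2 = 0 AND 0 = 0
w4 = NOT w3 = NOT 0 = 1
w5 = w4 XOR x3 = 1 XOR 1 = 0
w6 = w5 AND x1 = 0 AND 0 = 0
So w6 = 0.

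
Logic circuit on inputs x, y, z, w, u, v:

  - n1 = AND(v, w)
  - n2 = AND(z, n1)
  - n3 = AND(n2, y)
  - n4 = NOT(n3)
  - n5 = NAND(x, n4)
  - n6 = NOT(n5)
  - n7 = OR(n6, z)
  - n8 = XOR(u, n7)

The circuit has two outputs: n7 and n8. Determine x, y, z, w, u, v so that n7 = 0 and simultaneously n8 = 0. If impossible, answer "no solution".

Check with x=0 y=0 z=0 w=1 u=0 v=0:
n1 = AND(v, w) = AND(0, 1) = 0
n2 = AND(z, n1) = AND(0, 0) = 0
n3 = AND(n2, y) = AND(0, 0) = 0
n4 = NOT(n3) = NOT 0 = 1
n5 = NAND(x, n4) = NAND(0, 1) = 1
n6 = NOT(n5) = NOT 1 = 0
n7 = OR(n6, z) = OR(0, 0) = 0
n8 = XOR(u, n7) = XOR(0, 0) = 0
So n7 = 0 and n8 = 0.

x=0 y=0 z=0 w=1 u=0 v=0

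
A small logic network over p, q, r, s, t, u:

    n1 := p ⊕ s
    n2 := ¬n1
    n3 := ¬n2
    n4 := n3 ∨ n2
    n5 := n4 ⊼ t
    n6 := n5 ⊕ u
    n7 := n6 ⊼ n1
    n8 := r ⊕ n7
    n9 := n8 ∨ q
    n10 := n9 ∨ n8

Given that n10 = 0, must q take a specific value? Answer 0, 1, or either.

n10 = n9 ∨ n8 must be 0, so both n9 = 0 and n8 = 0.
n9 = n8 ∨ q must be 0, so both n8 = 0 and q = 0.
n8 = r ⊕ n7 must be 0, so r and n7 are equal.
Every assignment with n10 = 0 has q = 0; there are 16 such assignment(s).

0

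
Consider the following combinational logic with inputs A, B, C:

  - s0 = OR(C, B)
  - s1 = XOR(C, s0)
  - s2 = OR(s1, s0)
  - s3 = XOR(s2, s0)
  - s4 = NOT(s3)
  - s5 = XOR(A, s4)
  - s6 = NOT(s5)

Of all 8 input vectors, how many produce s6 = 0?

4

s6 = NOT(s5) must be 0, so s5 = 1.
Satisfying assignments:
  A=0, B=0, C=0
  A=0, B=0, C=1
  A=0, B=1, C=0
  A=0, B=1, C=1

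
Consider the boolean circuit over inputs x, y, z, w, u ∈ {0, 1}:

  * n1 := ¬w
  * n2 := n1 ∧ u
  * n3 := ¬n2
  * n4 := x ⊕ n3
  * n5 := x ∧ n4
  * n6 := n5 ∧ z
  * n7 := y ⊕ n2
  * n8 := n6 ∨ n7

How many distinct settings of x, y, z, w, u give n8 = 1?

n8 = n6 ∨ n7 must be 1, so at least one of n6, n7 is 1.
Enumerating the 32 input combinations, 17 give n8 = 1 and 15 give n8 = 0.

17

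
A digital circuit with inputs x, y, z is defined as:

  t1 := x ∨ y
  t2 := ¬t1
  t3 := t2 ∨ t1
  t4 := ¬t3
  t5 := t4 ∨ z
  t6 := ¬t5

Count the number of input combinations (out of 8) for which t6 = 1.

4

t6 = ¬t5 must be 1, so t5 = 0.
t5 = t4 ∨ z must be 0, so both t4 = 0 and z = 0.
Satisfying assignments:
  x=0, y=0, z=0
  x=0, y=1, z=0
  x=1, y=0, z=0
  x=1, y=1, z=0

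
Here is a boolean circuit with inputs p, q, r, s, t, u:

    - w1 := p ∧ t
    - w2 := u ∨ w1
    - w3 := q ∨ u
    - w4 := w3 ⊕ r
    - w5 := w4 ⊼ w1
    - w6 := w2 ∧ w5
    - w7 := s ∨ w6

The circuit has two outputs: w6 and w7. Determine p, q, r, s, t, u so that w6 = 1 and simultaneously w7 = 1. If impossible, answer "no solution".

Check with p=1 q=1 r=0 s=0 t=0 u=1:
w1 = p ∧ t = 1 ∧ 0 = 0
w2 = u ∨ w1 = 1 ∨ 0 = 1
w3 = q ∨ u = 1 ∨ 1 = 1
w4 = w3 ⊕ r = 1 ⊕ 0 = 1
w5 = w4 ⊼ w1 = 1 ⊼ 0 = 1
w6 = w2 ∧ w5 = 1 ∧ 1 = 1
w7 = s ∨ w6 = 0 ∨ 1 = 1
So w6 = 1 and w7 = 1.

p=1 q=1 r=0 s=0 t=0 u=1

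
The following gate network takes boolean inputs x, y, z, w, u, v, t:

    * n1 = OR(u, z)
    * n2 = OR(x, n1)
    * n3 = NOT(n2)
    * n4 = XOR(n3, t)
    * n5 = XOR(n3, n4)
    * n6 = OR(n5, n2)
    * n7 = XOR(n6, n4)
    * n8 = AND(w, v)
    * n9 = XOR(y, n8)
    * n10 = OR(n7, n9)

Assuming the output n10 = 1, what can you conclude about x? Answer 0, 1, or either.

Both values of x occur among assignments with n10 = 1:
  x=0: x=0, y=0, z=0, w=0, u=0, v=0, t=0
  x=1: x=1, y=0, z=0, w=0, u=0, v=0, t=0

either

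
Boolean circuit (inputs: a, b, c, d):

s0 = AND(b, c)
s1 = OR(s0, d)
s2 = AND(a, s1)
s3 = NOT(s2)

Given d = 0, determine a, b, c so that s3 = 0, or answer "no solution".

a=1, b=1, c=1

s3 = NOT(s2) must be 0, so s2 = 1.
s2 = AND(a, s1) must be 1, so both a = 1 and s1 = 1.
Check with d = 0 and a=1, b=1, c=1:
s0 = AND(b, c) = AND(1, 1) = 1
s1 = OR(s0, d) = OR(1, 0) = 1
s2 = AND(a, s1) = AND(1, 1) = 1
s3 = NOT(s2) = NOT 1 = 0
So s3 = 0.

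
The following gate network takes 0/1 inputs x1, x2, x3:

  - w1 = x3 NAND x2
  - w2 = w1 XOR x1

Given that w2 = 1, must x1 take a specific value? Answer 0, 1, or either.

Both values of x1 occur among assignments with w2 = 1:
  x1=0: x1=0, x2=0, x3=0
  x1=1: x1=1, x2=1, x3=1

either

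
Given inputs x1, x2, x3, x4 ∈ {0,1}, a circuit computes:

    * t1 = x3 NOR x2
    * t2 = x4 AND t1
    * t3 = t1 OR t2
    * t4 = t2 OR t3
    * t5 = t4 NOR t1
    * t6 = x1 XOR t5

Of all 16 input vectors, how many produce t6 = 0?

8

t6 = x1 XOR t5 must be 0, so x1 and t5 are equal.
Enumerating the 16 input combinations, 8 give t6 = 0 and 8 give t6 = 1.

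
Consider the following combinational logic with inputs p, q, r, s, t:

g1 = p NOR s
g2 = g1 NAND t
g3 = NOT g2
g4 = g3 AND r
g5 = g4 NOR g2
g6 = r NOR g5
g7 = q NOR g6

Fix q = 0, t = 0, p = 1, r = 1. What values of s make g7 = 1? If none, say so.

Check with q = 0, t = 0, p = 1, r = 1 and s=1:
g1 = p NOR s = 1 NOR 1 = 0
g2 = g1 NAND t = 0 NAND 0 = 1
g3 = NOT g2 = NOT 1 = 0
g4 = g3 AND r = 0 AND 1 = 0
g5 = g4 NOR g2 = 0 NOR 1 = 0
g6 = r NOR g5 = 1 NOR 0 = 0
g7 = q NOR g6 = 0 NOR 0 = 1
So g7 = 1.

s=1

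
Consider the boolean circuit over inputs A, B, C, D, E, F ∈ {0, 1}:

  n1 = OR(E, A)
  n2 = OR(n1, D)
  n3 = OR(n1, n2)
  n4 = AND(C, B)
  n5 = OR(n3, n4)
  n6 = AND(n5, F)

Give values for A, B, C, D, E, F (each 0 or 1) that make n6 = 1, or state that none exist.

A=1, B=0, C=1, D=1, E=1, F=1

Check with A=1, B=0, C=1, D=1, E=1, F=1:
n1 = OR(E, A) = OR(1, 1) = 1
n2 = OR(n1, D) = OR(1, 1) = 1
n3 = OR(n1, n2) = OR(1, 1) = 1
n4 = AND(C, B) = AND(1, 0) = 0
n5 = OR(n3, n4) = OR(1, 0) = 1
n6 = AND(n5, F) = AND(1, 1) = 1
So n6 = 1 as required.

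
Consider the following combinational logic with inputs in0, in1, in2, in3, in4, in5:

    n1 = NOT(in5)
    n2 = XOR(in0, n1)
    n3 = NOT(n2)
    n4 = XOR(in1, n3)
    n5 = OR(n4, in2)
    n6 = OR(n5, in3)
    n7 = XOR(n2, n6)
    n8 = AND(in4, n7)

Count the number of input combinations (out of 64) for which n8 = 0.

n8 = AND(in4, n7) must be 0, so at least one of in4, n7 is 0.
Enumerating the 64 input combinations, 48 give n8 = 0 and 16 give n8 = 1.

48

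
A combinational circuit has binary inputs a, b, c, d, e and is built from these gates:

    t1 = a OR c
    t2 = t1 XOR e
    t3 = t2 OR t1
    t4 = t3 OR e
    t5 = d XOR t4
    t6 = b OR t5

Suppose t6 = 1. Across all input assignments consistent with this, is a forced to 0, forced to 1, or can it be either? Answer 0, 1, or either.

Both values of a occur among assignments with t6 = 1:
  a=0: a=0, b=0, c=0, d=0, e=1
  a=1: a=1, b=0, c=0, d=0, e=0

either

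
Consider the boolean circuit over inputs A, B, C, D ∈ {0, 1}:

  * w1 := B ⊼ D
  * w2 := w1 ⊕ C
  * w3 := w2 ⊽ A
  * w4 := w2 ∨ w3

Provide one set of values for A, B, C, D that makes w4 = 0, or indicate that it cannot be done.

w4 = w2 ∨ w3 must be 0, so both w2 = 0 and w3 = 0.
w2 = w1 ⊕ C must be 0, so w1 and C are equal.
w3 = w2 ⊽ A must be 0, so at least one of w2, A is 1.
Check with A=1, B=0, C=1, D=0:
w1 = B ⊼ D = 0 ⊼ 0 = 1
w2 = w1 ⊕ C = 1 ⊕ 1 = 0
w3 = w2 ⊽ A = 0 ⊽ 1 = 0
w4 = w2 ∨ w3 = 0 ∨ 0 = 0
So w4 = 0 as required.

A=1, B=0, C=1, D=0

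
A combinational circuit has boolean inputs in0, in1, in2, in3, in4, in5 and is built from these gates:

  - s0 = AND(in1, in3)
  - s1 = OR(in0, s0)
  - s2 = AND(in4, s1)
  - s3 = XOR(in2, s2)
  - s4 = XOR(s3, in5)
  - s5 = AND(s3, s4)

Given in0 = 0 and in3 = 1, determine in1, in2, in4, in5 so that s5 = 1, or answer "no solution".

Check with in0 = 0 and in3 = 1 and in1=1, in2=1, in4=0, in5=0:
s0 = AND(in1, in3) = AND(1, 1) = 1
s1 = OR(in0, s0) = OR(0, 1) = 1
s2 = AND(in4, s1) = AND(0, 1) = 0
s3 = XOR(in2, s2) = XOR(1, 0) = 1
s4 = XOR(s3, in5) = XOR(1, 0) = 1
s5 = AND(s3, s4) = AND(1, 1) = 1
So s5 = 1.

in1=1 in2=1 in4=0 in5=0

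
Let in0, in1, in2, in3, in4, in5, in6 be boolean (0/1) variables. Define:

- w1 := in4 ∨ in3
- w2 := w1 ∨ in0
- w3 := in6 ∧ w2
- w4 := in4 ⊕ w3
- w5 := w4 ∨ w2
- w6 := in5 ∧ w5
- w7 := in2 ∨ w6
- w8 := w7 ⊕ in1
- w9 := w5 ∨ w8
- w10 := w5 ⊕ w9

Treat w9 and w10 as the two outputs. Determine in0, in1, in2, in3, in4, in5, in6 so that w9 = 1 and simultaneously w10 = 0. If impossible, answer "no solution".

in0=1, in1=0, in2=1, in3=0, in4=0, in5=0, in6=1

Check with in0=1, in1=0, in2=1, in3=0, in4=0, in5=0, in6=1:
w1 = in4 ∨ in3 = 0 ∨ 0 = 0
w2 = w1 ∨ in0 = 0 ∨ 1 = 1
w3 = in6 ∧ w2 = 1 ∧ 1 = 1
w4 = in4 ⊕ w3 = 0 ⊕ 1 = 1
w5 = w4 ∨ w2 = 1 ∨ 1 = 1
w6 = in5 ∧ w5 = 0 ∧ 1 = 0
w7 = in2 ∨ w6 = 1 ∨ 0 = 1
w8 = w7 ⊕ in1 = 1 ⊕ 0 = 1
w9 = w5 ∨ w8 = 1 ∨ 1 = 1
w10 = w5 ⊕ w9 = 1 ⊕ 1 = 0
So w9 = 1 and w10 = 0.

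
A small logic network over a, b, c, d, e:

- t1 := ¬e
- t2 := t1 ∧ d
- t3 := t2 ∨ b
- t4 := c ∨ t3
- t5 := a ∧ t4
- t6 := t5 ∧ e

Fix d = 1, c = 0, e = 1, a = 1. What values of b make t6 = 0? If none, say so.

b=0

t6 = t5 ∧ e must be 0, so at least one of t5, e is 0.
Check with d = 1, c = 0, e = 1, a = 1 and b=0:
t1 = ¬e = ¬1 = 0
t2 = t1 ∧ d = 0 ∧ 1 = 0
t3 = t2 ∨ b = 0 ∨ 0 = 0
t4 = c ∨ t3 = 0 ∨ 0 = 0
t5 = a ∧ t4 = 1 ∧ 0 = 0
t6 = t5 ∧ e = 0 ∧ 1 = 0
So t6 = 0.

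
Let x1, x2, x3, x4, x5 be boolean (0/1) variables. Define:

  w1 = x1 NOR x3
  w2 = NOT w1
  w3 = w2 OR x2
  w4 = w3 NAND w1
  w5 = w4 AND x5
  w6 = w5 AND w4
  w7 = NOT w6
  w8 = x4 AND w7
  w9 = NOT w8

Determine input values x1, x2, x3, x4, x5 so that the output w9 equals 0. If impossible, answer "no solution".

x1=0, x2=1, x3=0, x4=1, x5=0

w9 = NOT w8 must be 0, so w8 = 1.
w8 = x4 AND w7 must be 1, so both x4 = 1 and w7 = 1.
Check with x1=0, x2=1, x3=0, x4=1, x5=0:
w1 = x1 NOR x3 = 0 NOR 0 = 1
w2 = NOT w1 = NOT 1 = 0
w3 = w2 OR x2 = 0 OR 1 = 1
w4 = w3 NAND w1 = 1 NAND 1 = 0
w5 = w4 AND x5 = 0 AND 0 = 0
w6 = w5 AND w4 = 0 AND 0 = 0
w7 = NOT w6 = NOT 0 = 1
w8 = x4 AND w7 = 1 AND 1 = 1
w9 = NOT w8 = NOT 1 = 0
So w9 = 0 as required.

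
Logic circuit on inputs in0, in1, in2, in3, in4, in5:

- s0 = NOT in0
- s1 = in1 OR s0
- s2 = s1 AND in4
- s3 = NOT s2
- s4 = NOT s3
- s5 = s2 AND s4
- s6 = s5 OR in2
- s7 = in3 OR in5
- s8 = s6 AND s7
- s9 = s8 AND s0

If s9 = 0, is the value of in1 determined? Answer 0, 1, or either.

Both values of in1 occur among assignments with s9 = 0:
  in1=0: in0=0, in1=0, in2=0, in3=0, in4=0, in5=0
  in1=1: in0=0, in1=1, in2=0, in3=0, in4=0, in5=0

either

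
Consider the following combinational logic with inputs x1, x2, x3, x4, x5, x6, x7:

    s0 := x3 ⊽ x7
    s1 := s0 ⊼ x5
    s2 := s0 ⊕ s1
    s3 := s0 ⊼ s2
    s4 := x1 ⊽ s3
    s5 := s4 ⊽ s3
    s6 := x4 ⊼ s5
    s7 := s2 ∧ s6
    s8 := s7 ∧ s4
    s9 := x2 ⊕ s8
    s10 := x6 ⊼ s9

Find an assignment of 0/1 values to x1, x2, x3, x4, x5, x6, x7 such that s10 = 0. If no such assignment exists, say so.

x1=0 x2=1 x3=0 x4=1 x5=0 x6=1 x7=0

s10 = x6 ⊼ s9 must be 0, so both x6 = 1 and s9 = 1.
s9 = x2 ⊕ s8 must be 1, so x2 and s8 differ.
Check with x1=0 x2=1 x3=0 x4=1 x5=0 x6=1 x7=0:
s0 = x3 ⊽ x7 = 0 ⊽ 0 = 1
s1 = s0 ⊼ x5 = 1 ⊼ 0 = 1
s2 = s0 ⊕ s1 = 1 ⊕ 1 = 0
s3 = s0 ⊼ s2 = 1 ⊼ 0 = 1
s4 = x1 ⊽ s3 = 0 ⊽ 1 = 0
s5 = s4 ⊽ s3 = 0 ⊽ 1 = 0
s6 = x4 ⊼ s5 = 1 ⊼ 0 = 1
s7 = s2 ∧ s6 = 0 ∧ 1 = 0
s8 = s7 ∧ s4 = 0 ∧ 0 = 0
s9 = x2 ⊕ s8 = 1 ⊕ 0 = 1
s10 = x6 ⊼ s9 = 1 ⊼ 1 = 0
So s10 = 0 as required.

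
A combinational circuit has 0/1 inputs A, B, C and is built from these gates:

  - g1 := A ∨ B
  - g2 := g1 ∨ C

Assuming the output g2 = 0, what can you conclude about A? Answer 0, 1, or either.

0

g2 = g1 ∨ C must be 0, so both g1 = 0 and C = 0.
Every assignment with g2 = 0 has A = 0; there are 1 such assignment(s).
  A=0, B=0, C=0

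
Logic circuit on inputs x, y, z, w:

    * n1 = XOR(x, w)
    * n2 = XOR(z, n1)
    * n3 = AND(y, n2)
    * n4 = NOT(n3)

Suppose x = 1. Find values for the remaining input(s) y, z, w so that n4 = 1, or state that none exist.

n4 = NOT(n3) must be 1, so n3 = 0.
n3 = AND(y, n2) must be 0, so at least one of y, n2 is 0.
Check with x = 1 and y=1, z=1, w=0:
n1 = XOR(x, w) = XOR(1, 0) = 1
n2 = XOR(z, n1) = XOR(1, 1) = 0
n3 = AND(y, n2) = AND(1, 0) = 0
n4 = NOT(n3) = NOT 0 = 1
So n4 = 1.

y=1, z=1, w=0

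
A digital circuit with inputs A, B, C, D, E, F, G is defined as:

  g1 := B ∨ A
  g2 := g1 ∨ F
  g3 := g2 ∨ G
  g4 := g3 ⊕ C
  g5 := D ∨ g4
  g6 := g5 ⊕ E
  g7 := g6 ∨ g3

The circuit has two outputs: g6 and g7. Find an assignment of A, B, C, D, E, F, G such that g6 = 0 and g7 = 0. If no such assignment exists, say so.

Check with A=0, B=0, C=0, D=0, E=0, F=0, G=0:
g1 = B ∨ A = 0 ∨ 0 = 0
g2 = g1 ∨ F = 0 ∨ 0 = 0
g3 = g2 ∨ G = 0 ∨ 0 = 0
g4 = g3 ⊕ C = 0 ⊕ 0 = 0
g5 = D ∨ g4 = 0 ∨ 0 = 0
g6 = g5 ⊕ E = 0 ⊕ 0 = 0
g7 = g6 ∨ g3 = 0 ∨ 0 = 0
So g6 = 0 and g7 = 0.

A=0, B=0, C=0, D=0, E=0, F=0, G=0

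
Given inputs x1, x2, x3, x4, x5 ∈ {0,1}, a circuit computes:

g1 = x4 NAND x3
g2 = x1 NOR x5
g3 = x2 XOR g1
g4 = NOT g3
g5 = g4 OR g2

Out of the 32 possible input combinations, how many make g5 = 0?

12

g5 = g4 OR g2 must be 0, so both g4 = 0 and g2 = 0.
g4 = NOT g3 must be 0, so g3 = 1.
Enumerating the 32 input combinations, 12 give g5 = 0 and 20 give g5 = 1.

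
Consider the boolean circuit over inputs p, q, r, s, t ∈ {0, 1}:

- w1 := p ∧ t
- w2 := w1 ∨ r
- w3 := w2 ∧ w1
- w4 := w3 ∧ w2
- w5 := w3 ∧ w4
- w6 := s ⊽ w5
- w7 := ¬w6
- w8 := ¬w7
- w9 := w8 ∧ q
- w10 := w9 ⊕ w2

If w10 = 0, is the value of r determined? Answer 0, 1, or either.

Both values of r occur among assignments with w10 = 0:
  r=0: p=0, q=0, r=0, s=0, t=0
  r=1: p=0, q=1, r=1, s=0, t=0

either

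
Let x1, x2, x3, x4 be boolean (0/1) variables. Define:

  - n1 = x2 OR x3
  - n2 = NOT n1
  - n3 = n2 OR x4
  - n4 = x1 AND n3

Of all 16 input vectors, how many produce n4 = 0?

11

n4 = x1 AND n3 must be 0, so at least one of x1, n3 is 0.
Enumerating the 16 input combinations, 11 give n4 = 0 and 5 give n4 = 1.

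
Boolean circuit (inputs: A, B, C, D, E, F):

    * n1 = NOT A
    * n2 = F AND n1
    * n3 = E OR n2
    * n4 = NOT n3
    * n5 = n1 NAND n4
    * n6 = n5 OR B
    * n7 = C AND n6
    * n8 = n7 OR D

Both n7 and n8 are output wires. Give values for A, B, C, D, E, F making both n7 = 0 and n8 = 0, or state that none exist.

A=1, B=0, C=0, D=0, E=1, F=0

Check with A=1, B=0, C=0, D=0, E=1, F=0:
n1 = NOT A = NOT 1 = 0
n2 = F AND n1 = 0 AND 0 = 0
n3 = E OR n2 = 1 OR 0 = 1
n4 = NOT n3 = NOT 1 = 0
n5 = n1 NAND n4 = 0 NAND 0 = 1
n6 = n5 OR B = 1 OR 0 = 1
n7 = C AND n6 = 0 AND 1 = 0
n8 = n7 OR D = 0 OR 0 = 0
So n7 = 0 and n8 = 0.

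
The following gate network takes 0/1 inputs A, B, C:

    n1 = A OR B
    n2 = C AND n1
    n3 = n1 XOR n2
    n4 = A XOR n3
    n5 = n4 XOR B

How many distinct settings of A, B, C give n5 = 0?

n5 = n4 XOR B must be 0, so n4 and B are equal.
Enumerating the 8 input combinations, 5 give n5 = 0 and 3 give n5 = 1.

5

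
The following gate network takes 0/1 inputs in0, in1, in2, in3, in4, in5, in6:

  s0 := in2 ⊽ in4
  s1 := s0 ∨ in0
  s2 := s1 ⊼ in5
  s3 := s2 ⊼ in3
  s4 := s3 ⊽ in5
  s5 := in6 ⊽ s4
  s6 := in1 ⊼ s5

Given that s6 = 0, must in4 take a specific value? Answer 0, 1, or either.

Both values of in4 occur among assignments with s6 = 0:
  in4=0: in0=0, in1=1, in2=0, in3=0, in4=0, in5=0, in6=0
  in4=1: in0=0, in1=1, in2=0, in3=0, in4=1, in5=0, in6=0

either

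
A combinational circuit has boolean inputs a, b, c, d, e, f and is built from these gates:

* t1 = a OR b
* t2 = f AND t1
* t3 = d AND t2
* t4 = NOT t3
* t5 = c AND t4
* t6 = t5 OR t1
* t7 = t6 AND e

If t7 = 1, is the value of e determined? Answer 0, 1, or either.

1

t7 = t6 AND e must be 1, so both t6 = 1 and e = 1.
t6 = t5 OR t1 must be 1, so at least one of t5, t1 is 1.
Every assignment with t7 = 1 has e = 1; there are 28 such assignment(s).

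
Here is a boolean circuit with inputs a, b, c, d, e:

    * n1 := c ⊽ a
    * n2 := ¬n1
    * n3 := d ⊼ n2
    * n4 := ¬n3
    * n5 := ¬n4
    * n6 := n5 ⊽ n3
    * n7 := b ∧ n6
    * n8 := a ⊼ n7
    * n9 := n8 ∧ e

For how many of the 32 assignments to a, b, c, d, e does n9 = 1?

n9 = n8 ∧ e must be 1, so both n8 = 1 and e = 1.
n8 = a ⊼ n7 must be 1, so at least one of a, n7 is 0.
Enumerating the 32 input combinations, 14 give n9 = 1 and 18 give n9 = 0.

14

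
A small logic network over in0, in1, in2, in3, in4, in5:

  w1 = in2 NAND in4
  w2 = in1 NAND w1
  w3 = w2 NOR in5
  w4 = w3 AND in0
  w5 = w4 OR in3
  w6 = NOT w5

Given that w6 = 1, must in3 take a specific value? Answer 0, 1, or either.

0

w6 = NOT w5 must be 1, so w5 = 0.
w5 = w4 OR in3 must be 0, so both w4 = 0 and in3 = 0.
w4 = w3 AND in0 must be 0, so at least one of w3, in0 is 0.
Every assignment with w6 = 1 has in3 = 0; there are 29 such assignment(s).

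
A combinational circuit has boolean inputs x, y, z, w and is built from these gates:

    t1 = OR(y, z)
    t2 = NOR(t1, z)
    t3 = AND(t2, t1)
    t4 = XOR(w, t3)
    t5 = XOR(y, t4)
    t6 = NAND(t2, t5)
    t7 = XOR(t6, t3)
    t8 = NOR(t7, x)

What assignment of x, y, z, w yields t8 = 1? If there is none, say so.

x=0, y=0, z=0, w=1

t8 = NOR(t7, x) must be 1, so both t7 = 0 and x = 0.
t7 = XOR(t6, t3) must be 0, so t6 and t3 are equal.
Check with x=0, y=0, z=0, w=1:
t1 = OR(y, z) = OR(0, 0) = 0
t2 = NOR(t1, z) = NOR(0, 0) = 1
t3 = AND(t2, t1) = AND(1, 0) = 0
t4 = XOR(w, t3) = XOR(1, 0) = 1
t5 = XOR(y, t4) = XOR(0, 1) = 1
t6 = NAND(t2, t5) = NAND(1, 1) = 0
t7 = XOR(t6, t3) = XOR(0, 0) = 0
t8 = NOR(t7, x) = NOR(0, 0) = 1
So t8 = 1 as required.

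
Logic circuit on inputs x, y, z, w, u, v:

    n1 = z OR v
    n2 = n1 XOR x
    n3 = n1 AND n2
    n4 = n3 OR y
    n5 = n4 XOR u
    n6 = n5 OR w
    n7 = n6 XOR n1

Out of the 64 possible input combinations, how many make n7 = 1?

24

n7 = n6 XOR n1 must be 1, so n6 and n1 differ.
Enumerating the 64 input combinations, 24 give n7 = 1 and 40 give n7 = 0.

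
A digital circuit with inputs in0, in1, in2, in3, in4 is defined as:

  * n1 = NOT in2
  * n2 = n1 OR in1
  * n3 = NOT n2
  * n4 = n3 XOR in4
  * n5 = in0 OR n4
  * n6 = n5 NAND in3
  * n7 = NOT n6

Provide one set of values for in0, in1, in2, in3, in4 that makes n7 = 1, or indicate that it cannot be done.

Check with in0=0, in1=0, in2=0, in3=1, in4=1:
n1 = NOT in2 = NOT 0 = 1
n2 = n1 OR in1 = 1 OR 0 = 1
n3 = NOT n2 = NOT 1 = 0
n4 = n3 XOR in4 = 0 XOR 1 = 1
n5 = in0 OR n4 = 0 OR 1 = 1
n6 = n5 NAND in3 = 1 NAND 1 = 0
n7 = NOT n6 = NOT 0 = 1
So n7 = 1 as required.

in0=0, in1=0, in2=0, in3=1, in4=1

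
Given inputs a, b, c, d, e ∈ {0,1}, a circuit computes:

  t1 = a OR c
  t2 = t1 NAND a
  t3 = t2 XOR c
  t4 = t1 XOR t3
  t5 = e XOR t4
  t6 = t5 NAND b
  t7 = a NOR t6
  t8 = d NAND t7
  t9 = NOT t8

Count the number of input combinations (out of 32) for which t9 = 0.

t9 = NOT t8 must be 0, so t8 = 1.
t8 = d NAND t7 must be 1, so at least one of d, t7 is 0.
Enumerating the 32 input combinations, 30 give t9 = 0 and 2 give t9 = 1.

30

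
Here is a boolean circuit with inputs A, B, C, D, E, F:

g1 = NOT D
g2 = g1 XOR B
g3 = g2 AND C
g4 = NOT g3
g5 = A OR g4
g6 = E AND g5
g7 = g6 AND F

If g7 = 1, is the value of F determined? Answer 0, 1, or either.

g7 = g6 AND F must be 1, so both g6 = 1 and F = 1.
g6 = E AND g5 must be 1, so both E = 1 and g5 = 1.
Every assignment with g7 = 1 has F = 1; there are 14 such assignment(s).

1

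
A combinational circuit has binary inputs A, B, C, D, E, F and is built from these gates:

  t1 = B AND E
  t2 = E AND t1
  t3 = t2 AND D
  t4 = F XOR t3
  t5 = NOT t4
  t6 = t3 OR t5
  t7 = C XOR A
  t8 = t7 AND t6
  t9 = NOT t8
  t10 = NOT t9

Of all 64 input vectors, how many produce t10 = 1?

18

t10 = NOT t9 must be 1, so t9 = 0.
Enumerating the 64 input combinations, 18 give t10 = 1 and 46 give t10 = 0.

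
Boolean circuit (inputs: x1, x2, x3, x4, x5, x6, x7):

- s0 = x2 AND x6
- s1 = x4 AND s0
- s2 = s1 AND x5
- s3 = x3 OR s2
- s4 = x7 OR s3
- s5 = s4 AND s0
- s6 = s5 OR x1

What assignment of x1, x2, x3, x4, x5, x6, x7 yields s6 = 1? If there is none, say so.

x1=1, x2=0, x3=1, x4=0, x5=0, x6=0, x7=0

s6 = s5 OR x1 must be 1, so at least one of s5, x1 is 1.
Check with x1=1, x2=0, x3=1, x4=0, x5=0, x6=0, x7=0:
s0 = x2 AND x6 = 0 AND 0 = 0
s1 = x4 AND s0 = 0 AND 0 = 0
s2 = s1 AND x5 = 0 AND 0 = 0
s3 = x3 OR s2 = 1 OR 0 = 1
s4 = x7 OR s3 = 0 OR 1 = 1
s5 = s4 AND s0 = 1 AND 0 = 0
s6 = s5 OR x1 = 0 OR 1 = 1
So s6 = 1 as required.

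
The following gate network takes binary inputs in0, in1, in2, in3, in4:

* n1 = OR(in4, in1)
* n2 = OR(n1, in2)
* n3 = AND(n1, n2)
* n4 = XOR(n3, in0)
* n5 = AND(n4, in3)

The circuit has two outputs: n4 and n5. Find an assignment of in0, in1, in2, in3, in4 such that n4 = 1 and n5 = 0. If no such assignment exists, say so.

Check with in0=0, in1=0, in2=1, in3=0, in4=1:
n1 = OR(in4, in1) = OR(1, 0) = 1
n2 = OR(n1, in2) = OR(1, 1) = 1
n3 = AND(n1, n2) = AND(1, 1) = 1
n4 = XOR(n3, in0) = XOR(1, 0) = 1
n5 = AND(n4, in3) = AND(1, 0) = 0
So n4 = 1 and n5 = 0.

in0=0, in1=0, in2=1, in3=0, in4=1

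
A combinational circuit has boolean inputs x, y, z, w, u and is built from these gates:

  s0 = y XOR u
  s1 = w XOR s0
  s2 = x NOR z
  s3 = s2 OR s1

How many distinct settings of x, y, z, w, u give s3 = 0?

12

s3 = s2 OR s1 must be 0, so both s2 = 0 and s1 = 0.
Enumerating the 32 input combinations, 12 give s3 = 0 and 20 give s3 = 1.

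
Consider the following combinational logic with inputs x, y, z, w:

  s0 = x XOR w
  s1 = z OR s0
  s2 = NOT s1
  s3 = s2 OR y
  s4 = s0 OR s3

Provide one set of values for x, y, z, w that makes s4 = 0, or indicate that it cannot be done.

s4 = s0 OR s3 must be 0, so both s0 = 0 and s3 = 0.
s0 = x XOR w must be 0, so x and w are equal.
s3 = s2 OR y must be 0, so both s2 = 0 and y = 0.
Check with x=1 y=0 z=1 w=1:
s0 = x XOR w = 1 XOR 1 = 0
s1 = z OR s0 = 1 OR 0 = 1
s2 = NOT s1 = NOT 1 = 0
s3 = s2 OR y = 0 OR 0 = 0
s4 = s0 OR s3 = 0 OR 0 = 0
So s4 = 0 as required.

x=1 y=0 z=1 w=1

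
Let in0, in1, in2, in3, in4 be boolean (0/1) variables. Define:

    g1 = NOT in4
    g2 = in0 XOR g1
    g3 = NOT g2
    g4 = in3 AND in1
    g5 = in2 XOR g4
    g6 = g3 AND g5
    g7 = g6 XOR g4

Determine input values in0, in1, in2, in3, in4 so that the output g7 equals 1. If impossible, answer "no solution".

Check with in0=1 in1=1 in2=0 in3=1 in4=1:
g1 = NOT in4 = NOT 1 = 0
g2 = in0 XOR g1 = 1 XOR 0 = 1
g3 = NOT g2 = NOT 1 = 0
g4 = in3 AND in1 = 1 AND 1 = 1
g5 = in2 XOR g4 = 0 XOR 1 = 1
g6 = g3 AND g5 = 0 AND 1 = 0
g7 = g6 XOR g4 = 0 XOR 1 = 1
So g7 = 1 as required.

in0=1 in1=1 in2=0 in3=1 in4=1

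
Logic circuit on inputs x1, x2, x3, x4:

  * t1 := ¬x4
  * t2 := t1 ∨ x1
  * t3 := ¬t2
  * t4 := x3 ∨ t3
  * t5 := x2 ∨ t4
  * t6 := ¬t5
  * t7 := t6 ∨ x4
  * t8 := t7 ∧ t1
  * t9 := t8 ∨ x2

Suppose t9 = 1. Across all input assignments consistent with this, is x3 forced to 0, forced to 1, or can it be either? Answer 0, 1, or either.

Both values of x3 occur among assignments with t9 = 1:
  x3=0: x1=0, x2=0, x3=0, x4=0
  x3=1: x1=0, x2=1, x3=1, x4=0

either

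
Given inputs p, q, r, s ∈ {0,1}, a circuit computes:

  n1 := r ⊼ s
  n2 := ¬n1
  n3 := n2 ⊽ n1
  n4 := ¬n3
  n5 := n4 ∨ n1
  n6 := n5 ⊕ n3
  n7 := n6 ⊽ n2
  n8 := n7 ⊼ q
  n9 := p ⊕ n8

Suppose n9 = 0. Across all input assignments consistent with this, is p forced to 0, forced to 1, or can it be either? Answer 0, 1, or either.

1

n9 = p ⊕ n8 must be 0, so p and n8 are equal.
Every assignment with n9 = 0 has p = 1; there are 8 such assignment(s).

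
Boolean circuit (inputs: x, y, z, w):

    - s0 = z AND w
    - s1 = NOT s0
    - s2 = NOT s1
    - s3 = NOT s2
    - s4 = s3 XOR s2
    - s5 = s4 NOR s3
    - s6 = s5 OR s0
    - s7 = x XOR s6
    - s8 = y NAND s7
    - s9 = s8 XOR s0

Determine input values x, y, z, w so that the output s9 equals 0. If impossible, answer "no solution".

s9 = s8 XOR s0 must be 0, so s8 and s0 are equal.
Check with x=1, y=1, z=0, w=0:
s0 = z AND w = 0 AND 0 = 0
s1 = NOT s0 = NOT 0 = 1
s2 = NOT s1 = NOT 1 = 0
s3 = NOT s2 = NOT 0 = 1
s4 = s3 XOR s2 = 1 XOR 0 = 1
s5 = s4 NOR s3 = 1 NOR 1 = 0
s6 = s5 OR s0 = 0 OR 0 = 0
s7 = x XOR s6 = 1 XOR 0 = 1
s8 = y NAND s7 = 1 NAND 1 = 0
s9 = s8 XOR s0 = 0 XOR 0 = 0
So s9 = 0 as required.

x=1, y=1, z=0, w=0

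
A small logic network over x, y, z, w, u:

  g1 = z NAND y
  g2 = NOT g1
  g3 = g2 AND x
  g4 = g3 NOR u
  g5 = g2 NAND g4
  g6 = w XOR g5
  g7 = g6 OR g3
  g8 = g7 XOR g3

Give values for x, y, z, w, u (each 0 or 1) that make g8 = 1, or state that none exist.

g8 = g7 XOR g3 must be 1, so g7 and g3 differ.
Check with x=0 y=1 z=1 w=0 u=1:
g1 = z NAND y = 1 NAND 1 = 0
g2 = NOT g1 = NOT 0 = 1
g3 = g2 AND x = 1 AND 0 = 0
g4 = g3 NOR u = 0 NOR 1 = 0
g5 = g2 NAND g4 = 1 NAND 0 = 1
g6 = w XOR g5 = 0 XOR 1 = 1
g7 = g6 OR g3 = 1 OR 0 = 1
g8 = g7 XOR g3 = 1 XOR 0 = 1
So g8 = 1 as required.

x=0 y=1 z=1 w=0 u=1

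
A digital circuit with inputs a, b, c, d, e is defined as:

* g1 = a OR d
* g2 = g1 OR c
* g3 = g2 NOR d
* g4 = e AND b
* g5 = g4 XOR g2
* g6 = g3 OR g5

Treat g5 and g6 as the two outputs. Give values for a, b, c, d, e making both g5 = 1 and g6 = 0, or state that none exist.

Across all 32 input combinations, none give both g5 = 1 and g6 = 0.

no solution exists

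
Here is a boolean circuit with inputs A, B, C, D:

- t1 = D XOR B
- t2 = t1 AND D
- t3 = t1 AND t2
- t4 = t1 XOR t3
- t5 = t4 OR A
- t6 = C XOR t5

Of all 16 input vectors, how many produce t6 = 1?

t6 = C XOR t5 must be 1, so C and t5 differ.
Enumerating the 16 input combinations, 8 give t6 = 1 and 8 give t6 = 0.

8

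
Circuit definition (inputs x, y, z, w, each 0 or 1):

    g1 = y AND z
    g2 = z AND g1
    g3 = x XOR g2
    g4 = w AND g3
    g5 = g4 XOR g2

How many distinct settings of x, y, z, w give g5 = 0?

g5 = g4 XOR g2 must be 0, so g4 and g2 are equal.
Enumerating the 16 input combinations, 10 give g5 = 0 and 6 give g5 = 1.

10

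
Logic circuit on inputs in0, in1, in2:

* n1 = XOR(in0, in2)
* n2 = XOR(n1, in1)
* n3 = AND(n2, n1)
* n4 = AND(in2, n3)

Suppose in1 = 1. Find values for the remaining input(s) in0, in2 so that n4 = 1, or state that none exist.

With in1 = 1 fixed, none of the 4 settings of in0, in2 give n4 = 1.
For example, with in0=1, in2=1:
n1 = XOR(in0, in2) = XOR(1, 1) = 0
n2 = XOR(n1, in1) = XOR(0, 1) = 1
n3 = AND(n2, n1) = AND(1, 0) = 0
n4 = AND(in2, n3) = AND(1, 0) = 0
giving n4 = 0 ≠ 1.

no solution exists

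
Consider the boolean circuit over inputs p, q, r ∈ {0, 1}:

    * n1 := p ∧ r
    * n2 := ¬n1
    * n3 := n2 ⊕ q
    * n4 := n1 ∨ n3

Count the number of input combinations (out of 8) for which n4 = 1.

n4 = n1 ∨ n3 must be 1, so at least one of n1, n3 is 1.
Satisfying assignments:
  p=0, q=0, r=0
  p=0, q=0, r=1
  p=1, q=0, r=0
  p=1, q=0, r=1
  p=1, q=1, r=1

5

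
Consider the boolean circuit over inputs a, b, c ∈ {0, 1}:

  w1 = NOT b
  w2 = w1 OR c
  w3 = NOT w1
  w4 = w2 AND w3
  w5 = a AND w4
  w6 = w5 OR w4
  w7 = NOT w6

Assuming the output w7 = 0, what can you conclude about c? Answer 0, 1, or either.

1

w7 = NOT w6 must be 0, so w6 = 1.
w6 = w5 OR w4 must be 1, so at least one of w5, w4 is 1.
Every assignment with w7 = 0 has c = 1; there are 2 such assignment(s).
  a=0, b=1, c=1
  a=1, b=1, c=1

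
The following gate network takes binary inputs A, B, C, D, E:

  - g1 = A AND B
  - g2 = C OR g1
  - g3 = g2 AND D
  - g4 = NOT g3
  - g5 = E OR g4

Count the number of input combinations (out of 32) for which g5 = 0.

5

g5 = E OR g4 must be 0, so both E = 0 and g4 = 0.
g4 = NOT g3 must be 0, so g3 = 1.
Satisfying assignments:
  A=0, B=0, C=1, D=1, E=0
  A=0, B=1, C=1, D=1, E=0
  A=1, B=0, C=1, D=1, E=0
  A=1, B=1, C=0, D=1, E=0
  A=1, B=1, C=1, D=1, E=0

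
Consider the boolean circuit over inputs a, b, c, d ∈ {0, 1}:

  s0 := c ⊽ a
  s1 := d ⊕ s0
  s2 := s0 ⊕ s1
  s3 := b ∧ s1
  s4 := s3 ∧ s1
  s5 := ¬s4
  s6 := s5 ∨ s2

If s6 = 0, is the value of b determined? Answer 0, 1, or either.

s6 = s5 ∨ s2 must be 0, so both s5 = 0 and s2 = 0.
Every assignment with s6 = 0 has b = 1; there are 1 such assignment(s).
  a=0, b=1, c=0, d=0

1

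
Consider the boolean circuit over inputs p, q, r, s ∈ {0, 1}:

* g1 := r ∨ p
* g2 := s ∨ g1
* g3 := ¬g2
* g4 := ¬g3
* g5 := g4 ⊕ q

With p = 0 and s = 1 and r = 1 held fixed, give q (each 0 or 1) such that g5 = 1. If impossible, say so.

Check with p = 0 and s = 1 and r = 1 and q=0:
g1 = r ∨ p = 1 ∨ 0 = 1
g2 = s ∨ g1 = 1 ∨ 1 = 1
g3 = ¬g2 = ¬1 = 0
g4 = ¬g3 = ¬0 = 1
g5 = g4 ⊕ q = 1 ⊕ 0 = 1
So g5 = 1.

q=0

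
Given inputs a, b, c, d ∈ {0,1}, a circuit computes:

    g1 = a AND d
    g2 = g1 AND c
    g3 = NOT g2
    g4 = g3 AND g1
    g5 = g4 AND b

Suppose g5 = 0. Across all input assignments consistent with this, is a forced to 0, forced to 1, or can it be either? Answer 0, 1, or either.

either

Both values of a occur among assignments with g5 = 0:
  a=0: a=0, b=0, c=0, d=0
  a=1: a=1, b=0, c=0, d=0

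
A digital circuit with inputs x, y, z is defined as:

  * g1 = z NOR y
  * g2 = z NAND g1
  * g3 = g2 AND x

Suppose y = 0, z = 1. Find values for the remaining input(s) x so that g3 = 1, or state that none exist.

g3 = g2 AND x must be 1, so both g2 = 1 and x = 1.
Check with y = 0, z = 1 and x=1:
g1 = z NOR y = 1 NOR 0 = 0
g2 = z NAND g1 = 1 NAND 0 = 1
g3 = g2 AND x = 1 AND 1 = 1
So g3 = 1.

x=1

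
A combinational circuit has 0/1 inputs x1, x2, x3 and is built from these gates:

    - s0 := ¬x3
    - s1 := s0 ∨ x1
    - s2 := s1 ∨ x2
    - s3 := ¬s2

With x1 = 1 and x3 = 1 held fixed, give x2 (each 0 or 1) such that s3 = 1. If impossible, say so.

no solution exists

With x1 = 1 and x3 = 1 fixed, none of the 2 settings of x2 give s3 = 1.
For example, with x2=0:
s0 = ¬x3 = ¬1 = 0
s1 = s0 ∨ x1 = 0 ∨ 1 = 1
s2 = s1 ∨ x2 = 1 ∨ 0 = 1
s3 = ¬s2 = ¬1 = 0
giving s3 = 0 ≠ 1.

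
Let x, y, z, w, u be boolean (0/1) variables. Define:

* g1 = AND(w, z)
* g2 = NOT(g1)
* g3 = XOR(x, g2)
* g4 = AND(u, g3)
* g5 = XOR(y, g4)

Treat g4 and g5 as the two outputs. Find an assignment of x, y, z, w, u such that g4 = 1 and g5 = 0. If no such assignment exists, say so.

Check with x=0, y=1, z=0, w=1, u=1:
g1 = AND(w, z) = AND(1, 0) = 0
g2 = NOT(g1) = NOT 0 = 1
g3 = XOR(x, g2) = XOR(0, 1) = 1
g4 = AND(u, g3) = AND(1, 1) = 1
g5 = XOR(y, g4) = XOR(1, 1) = 0
So g4 = 1 and g5 = 0.

x=0, y=1, z=0, w=1, u=1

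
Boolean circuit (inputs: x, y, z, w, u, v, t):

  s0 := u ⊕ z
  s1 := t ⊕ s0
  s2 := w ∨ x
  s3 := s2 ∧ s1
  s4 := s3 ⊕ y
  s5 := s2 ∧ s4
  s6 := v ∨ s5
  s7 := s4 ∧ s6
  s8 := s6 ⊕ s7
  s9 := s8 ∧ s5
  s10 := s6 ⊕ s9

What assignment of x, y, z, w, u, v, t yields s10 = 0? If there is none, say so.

s10 = s6 ⊕ s9 must be 0, so s6 and s9 are equal.
Check with x=0, y=1, z=0, w=1, u=1, v=0, t=0:
s0 = u ⊕ z = 1 ⊕ 0 = 1
s1 = t ⊕ s0 = 0 ⊕ 1 = 1
s2 = w ∨ x = 1 ∨ 0 = 1
s3 = s2 ∧ s1 = 1 ∧ 1 = 1
s4 = s3 ⊕ y = 1 ⊕ 1 = 0
s5 = s2 ∧ s4 = 1 ∧ 0 = 0
s6 = v ∨ s5 = 0 ∨ 0 = 0
s7 = s4 ∧ s6 = 0 ∧ 0 = 0
s8 = s6 ⊕ s7 = 0 ⊕ 0 = 0
s9 = s8 ∧ s5 = 0 ∧ 0 = 0
s10 = s6 ⊕ s9 = 0 ⊕ 0 = 0
So s10 = 0 as required.

x=0, y=1, z=0, w=1, u=1, v=0, t=0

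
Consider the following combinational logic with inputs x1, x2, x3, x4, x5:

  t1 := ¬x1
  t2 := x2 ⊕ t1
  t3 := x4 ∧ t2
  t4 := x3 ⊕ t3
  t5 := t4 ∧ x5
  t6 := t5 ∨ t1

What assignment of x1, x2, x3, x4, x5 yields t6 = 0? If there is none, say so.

Check with x1=1, x2=1, x3=0, x4=0, x5=1:
t1 = ¬x1 = ¬1 = 0
t2 = x2 ⊕ t1 = 1 ⊕ 0 = 1
t3 = x4 ∧ t2 = 0 ∧ 1 = 0
t4 = x3 ⊕ t3 = 0 ⊕ 0 = 0
t5 = t4 ∧ x5 = 0 ∧ 1 = 0
t6 = t5 ∨ t1 = 0 ∨ 0 = 0
So t6 = 0 as required.

x1=1, x2=1, x3=0, x4=0, x5=1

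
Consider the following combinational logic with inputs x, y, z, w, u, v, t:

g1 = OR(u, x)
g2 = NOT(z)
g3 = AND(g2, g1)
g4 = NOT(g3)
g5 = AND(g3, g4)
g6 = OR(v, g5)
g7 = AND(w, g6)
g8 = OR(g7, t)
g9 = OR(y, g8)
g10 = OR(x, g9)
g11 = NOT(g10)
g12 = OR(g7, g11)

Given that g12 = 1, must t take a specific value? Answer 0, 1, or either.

either

Both values of t occur among assignments with g12 = 1:
  t=0: x=0, y=0, z=0, w=0, u=0, v=0, t=0
  t=1: x=0, y=0, z=0, w=1, u=0, v=1, t=1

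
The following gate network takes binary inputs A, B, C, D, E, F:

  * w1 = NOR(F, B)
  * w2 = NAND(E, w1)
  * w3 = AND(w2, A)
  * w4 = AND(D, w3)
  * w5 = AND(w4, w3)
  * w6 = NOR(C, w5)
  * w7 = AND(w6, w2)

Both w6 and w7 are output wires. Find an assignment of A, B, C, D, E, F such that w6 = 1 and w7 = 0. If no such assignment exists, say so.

Check with A=1, B=0, C=0, D=1, E=1, F=0:
w1 = NOR(F, B) = NOR(0, 0) = 1
w2 = NAND(E, w1) = NAND(1, 1) = 0
w3 = AND(w2, A) = AND(0, 1) = 0
w4 = AND(D, w3) = AND(1, 0) = 0
w5 = AND(w4, w3) = AND(0, 0) = 0
w6 = NOR(C, w5) = NOR(0, 0) = 1
w7 = AND(w6, w2) = AND(1, 0) = 0
So w6 = 1 and w7 = 0.

A=1, B=0, C=0, D=1, E=1, F=0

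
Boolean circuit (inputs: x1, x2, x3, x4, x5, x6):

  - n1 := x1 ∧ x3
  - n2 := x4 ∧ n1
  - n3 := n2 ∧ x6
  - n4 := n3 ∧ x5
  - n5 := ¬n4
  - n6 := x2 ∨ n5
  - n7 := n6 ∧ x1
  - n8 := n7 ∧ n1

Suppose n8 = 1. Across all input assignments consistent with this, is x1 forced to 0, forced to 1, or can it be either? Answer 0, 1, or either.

1

n8 = n7 ∧ n1 must be 1, so both n7 = 1 and n1 = 1.
n7 = n6 ∧ x1 must be 1, so both n6 = 1 and x1 = 1.
n1 = x1 ∧ x3 must be 1, so both x1 = 1 and x3 = 1.
Every assignment with n8 = 1 has x1 = 1; there are 15 such assignment(s).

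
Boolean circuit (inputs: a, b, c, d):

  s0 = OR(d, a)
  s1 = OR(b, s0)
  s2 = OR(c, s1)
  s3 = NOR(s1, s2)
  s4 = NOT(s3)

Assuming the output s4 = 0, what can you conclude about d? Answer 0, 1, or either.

s4 = NOT(s3) must be 0, so s3 = 1.
s3 = NOR(s1, s2) must be 1, so both s1 = 0 and s2 = 0.
Every assignment with s4 = 0 has d = 0; there are 1 such assignment(s).
  a=0, b=0, c=0, d=0

0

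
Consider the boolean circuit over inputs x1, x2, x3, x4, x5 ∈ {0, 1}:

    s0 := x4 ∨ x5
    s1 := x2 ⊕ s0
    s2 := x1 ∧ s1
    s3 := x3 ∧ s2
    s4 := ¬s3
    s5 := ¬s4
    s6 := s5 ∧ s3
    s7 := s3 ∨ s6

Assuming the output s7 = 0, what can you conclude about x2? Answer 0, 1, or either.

Both values of x2 occur among assignments with s7 = 0:
  x2=0: x1=0, x2=0, x3=0, x4=0, x5=0
  x2=1: x1=0, x2=1, x3=0, x4=0, x5=0

either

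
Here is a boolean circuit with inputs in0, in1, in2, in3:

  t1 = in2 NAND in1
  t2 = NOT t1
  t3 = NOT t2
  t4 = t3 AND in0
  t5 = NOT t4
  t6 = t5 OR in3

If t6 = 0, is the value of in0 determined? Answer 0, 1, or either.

1

t6 = t5 OR in3 must be 0, so both t5 = 0 and in3 = 0.
Every assignment with t6 = 0 has in0 = 1; there are 3 such assignment(s).
  in0=1, in1=0, in2=0, in3=0
  in0=1, in1=0, in2=1, in3=0
  in0=1, in1=1, in2=0, in3=0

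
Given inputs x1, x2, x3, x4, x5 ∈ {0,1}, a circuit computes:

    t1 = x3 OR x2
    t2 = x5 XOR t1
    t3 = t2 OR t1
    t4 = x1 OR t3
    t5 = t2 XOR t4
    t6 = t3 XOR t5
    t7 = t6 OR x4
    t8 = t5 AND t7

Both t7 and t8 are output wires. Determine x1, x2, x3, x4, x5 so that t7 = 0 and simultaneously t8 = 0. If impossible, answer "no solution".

Check with x1=0 x2=1 x3=0 x4=0 x5=1:
t1 = x3 OR x2 = 0 OR 1 = 1
t2 = x5 XOR t1 = 1 XOR 1 = 0
t3 = t2 OR t1 = 0 OR 1 = 1
t4 = x1 OR t3 = 0 OR 1 = 1
t5 = t2 XOR t4 = 0 XOR 1 = 1
t6 = t3 XOR t5 = 1 XOR 1 = 0
t7 = t6 OR x4 = 0 OR 0 = 0
t8 = t5 AND t7 = 1 AND 0 = 0
So t7 = 0 and t8 = 0.

x1=0 x2=1 x3=0 x4=0 x5=1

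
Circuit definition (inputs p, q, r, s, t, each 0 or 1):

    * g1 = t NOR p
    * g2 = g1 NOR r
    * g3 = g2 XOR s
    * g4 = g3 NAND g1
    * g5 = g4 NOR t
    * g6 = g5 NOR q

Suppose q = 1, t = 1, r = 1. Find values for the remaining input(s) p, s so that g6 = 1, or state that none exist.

With q = 1, t = 1, r = 1 fixed, none of the 4 settings of p, s give g6 = 1.
For example, with p=1, s=0:
g1 = t NOR p = 1 NOR 1 = 0
g2 = g1 NOR r = 0 NOR 1 = 0
g3 = g2 XOR s = 0 XOR 0 = 0
g4 = g3 NAND g1 = 0 NAND 0 = 1
g5 = g4 NOR t = 1 NOR 1 = 0
g6 = g5 NOR q = 0 NOR 1 = 0
giving g6 = 0 ≠ 1.

no solution exists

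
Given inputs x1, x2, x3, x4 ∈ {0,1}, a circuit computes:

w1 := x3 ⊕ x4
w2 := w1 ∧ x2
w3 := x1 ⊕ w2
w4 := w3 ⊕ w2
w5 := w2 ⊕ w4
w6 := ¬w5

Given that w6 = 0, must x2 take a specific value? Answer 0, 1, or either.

either

Both values of x2 occur among assignments with w6 = 0:
  x2=0: x1=1, x2=0, x3=0, x4=0
  x2=1: x1=0, x2=1, x3=0, x4=1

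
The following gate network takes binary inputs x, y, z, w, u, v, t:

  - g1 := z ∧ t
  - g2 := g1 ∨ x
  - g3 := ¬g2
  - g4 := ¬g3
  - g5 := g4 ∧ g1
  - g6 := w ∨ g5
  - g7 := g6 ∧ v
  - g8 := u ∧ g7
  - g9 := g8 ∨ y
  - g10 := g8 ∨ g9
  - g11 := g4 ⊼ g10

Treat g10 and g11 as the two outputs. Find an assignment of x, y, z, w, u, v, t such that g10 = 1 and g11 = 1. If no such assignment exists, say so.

x=0, y=1, z=0, w=0, u=1, v=1, t=1

Check with x=0, y=1, z=0, w=0, u=1, v=1, t=1:
g1 = z ∧ t = 0 ∧ 1 = 0
g2 = g1 ∨ x = 0 ∨ 0 = 0
g3 = ¬g2 = ¬0 = 1
g4 = ¬g3 = ¬1 = 0
g5 = g4 ∧ g1 = 0 ∧ 0 = 0
g6 = w ∨ g5 = 0 ∨ 0 = 0
g7 = g6 ∧ v = 0 ∧ 1 = 0
g8 = u ∧ g7 = 1 ∧ 0 = 0
g9 = g8 ∨ y = 0 ∨ 1 = 1
g10 = g8 ∨ g9 = 0 ∨ 1 = 1
g11 = g4 ⊼ g10 = 0 ⊼ 1 = 1
So g10 = 1 and g11 = 1.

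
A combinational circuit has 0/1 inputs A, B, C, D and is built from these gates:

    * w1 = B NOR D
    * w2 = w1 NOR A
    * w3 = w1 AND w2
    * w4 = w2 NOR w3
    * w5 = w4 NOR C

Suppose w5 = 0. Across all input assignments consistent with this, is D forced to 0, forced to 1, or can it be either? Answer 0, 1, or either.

Both values of D occur among assignments with w5 = 0:
  D=0: A=0, B=0, C=0, D=0
  D=1: A=0, B=0, C=1, D=1

either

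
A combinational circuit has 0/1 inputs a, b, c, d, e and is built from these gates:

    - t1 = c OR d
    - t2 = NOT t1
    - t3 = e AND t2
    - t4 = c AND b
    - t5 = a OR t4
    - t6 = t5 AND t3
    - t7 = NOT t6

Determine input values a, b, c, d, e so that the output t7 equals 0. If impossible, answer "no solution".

a=1, b=0, c=0, d=0, e=1

t7 = NOT t6 must be 0, so t6 = 1.
t6 = t5 AND t3 must be 1, so both t5 = 1 and t3 = 1.
Check with a=1, b=0, c=0, d=0, e=1:
t1 = c OR d = 0 OR 0 = 0
t2 = NOT t1 = NOT 0 = 1
t3 = e AND t2 = 1 AND 1 = 1
t4 = c AND b = 0 AND 0 = 0
t5 = a OR t4 = 1 OR 0 = 1
t6 = t5 AND t3 = 1 AND 1 = 1
t7 = NOT t6 = NOT 1 = 0
So t7 = 0 as required.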